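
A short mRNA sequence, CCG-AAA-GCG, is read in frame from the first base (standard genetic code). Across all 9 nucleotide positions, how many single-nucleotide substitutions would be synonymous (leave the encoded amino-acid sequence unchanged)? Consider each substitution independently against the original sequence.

7

Codon 1 (CCG, Pro): 3 synonymous substitutions.
Codon 2 (AAA, Lys): 1 synonymous substitution.
Codon 3 (GCG, Ala): 3 synonymous substitutions.
Total: 3 + 1 + 3 = 7.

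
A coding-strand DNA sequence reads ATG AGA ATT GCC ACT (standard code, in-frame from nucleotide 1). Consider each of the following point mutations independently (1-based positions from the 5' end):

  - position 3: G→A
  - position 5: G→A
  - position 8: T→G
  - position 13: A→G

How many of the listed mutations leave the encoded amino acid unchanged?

Codon 1: ATG (Met) → ATA (Ile) — missense.
Codon 2: AGA (Arg) → AAA (Lys) — missense.
Codon 3: ATT (Ile) → AGT (Ser) — missense.
Codon 5: ACT (Thr) → GCT (Ala) — missense.
Synonymous: 0 of 4.

0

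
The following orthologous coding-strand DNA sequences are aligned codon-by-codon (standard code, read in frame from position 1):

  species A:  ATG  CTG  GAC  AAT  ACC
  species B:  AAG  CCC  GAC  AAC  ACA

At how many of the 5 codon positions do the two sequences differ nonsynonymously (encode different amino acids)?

2

Codon 1: ATG Met / AAG Lys — nonsynonymous.
Codon 2: CTG Leu / CCC Pro — nonsynonymous.
Codon 3: GAC Asp / GAC Asp — identical.
Codon 4: AAT Asn / AAC Asn — synonymous.
Codon 5: ACC Thr / ACA Thr — synonymous.
Nonsynonymous differences: 2.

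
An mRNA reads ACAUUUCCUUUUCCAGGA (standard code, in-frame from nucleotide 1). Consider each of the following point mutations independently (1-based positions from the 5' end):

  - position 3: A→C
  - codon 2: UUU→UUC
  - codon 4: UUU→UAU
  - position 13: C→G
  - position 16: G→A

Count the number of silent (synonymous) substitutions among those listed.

Codon 1: ACA (Thr) → ACC (Thr) — synonymous.
Codon 2: UUU (Phe) → UUC (Phe) — synonymous.
Codon 4: UUU (Phe) → UAU (Tyr) — missense.
Codon 5: CCA (Pro) → GCA (Ala) — missense.
Codon 6: GGA (Gly) → AGA (Arg) — missense.
Synonymous: 2 of 5.

2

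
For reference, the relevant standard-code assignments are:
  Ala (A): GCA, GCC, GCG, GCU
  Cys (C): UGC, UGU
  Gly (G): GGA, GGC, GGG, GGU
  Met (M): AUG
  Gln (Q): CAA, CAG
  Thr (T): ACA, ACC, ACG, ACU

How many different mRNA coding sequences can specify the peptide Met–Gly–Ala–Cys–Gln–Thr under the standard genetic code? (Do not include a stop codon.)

Met: 1 codon.
Gly: 4 codons.
Ala: 4 codons.
Cys: 2 codons.
Gln: 2 codons.
Thr: 4 codons.
1 × 4 × 4 × 2 × 2 × 4 = 256.

256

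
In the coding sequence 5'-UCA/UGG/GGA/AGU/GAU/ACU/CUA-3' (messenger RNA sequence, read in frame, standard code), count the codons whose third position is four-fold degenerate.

4

Codon 1 UCA (Ser): third position 4-fold.
Codon 2 UGG (Trp): third position 1-fold.
Codon 3 GGA (Gly): third position 4-fold.
Codon 4 AGU (Ser): third position 2-fold.
Codon 5 GAU (Asp): third position 2-fold.
Codon 6 ACU (Thr): third position 4-fold.
Codon 7 CUA (Leu): third position 4-fold.
Four-fold degenerate third positions: 4.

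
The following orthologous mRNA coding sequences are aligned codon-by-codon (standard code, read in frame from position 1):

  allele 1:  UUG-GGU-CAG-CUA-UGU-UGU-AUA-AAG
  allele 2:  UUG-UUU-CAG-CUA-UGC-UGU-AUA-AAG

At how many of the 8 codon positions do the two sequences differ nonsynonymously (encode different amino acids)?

1

Codon 1: UUG Leu / UUG Leu — identical.
Codon 2: GGU Gly / UUU Phe — nonsynonymous.
Codon 3: CAG Gln / CAG Gln — identical.
Codon 4: CUA Leu / CUA Leu — identical.
Codon 5: UGU Cys / UGC Cys — synonymous.
Codon 6: UGU Cys / UGU Cys — identical.
Codon 7: AUA Ile / AUA Ile — identical.
Codon 8: AAG Lys / AAG Lys — identical.
Nonsynonymous differences: 1.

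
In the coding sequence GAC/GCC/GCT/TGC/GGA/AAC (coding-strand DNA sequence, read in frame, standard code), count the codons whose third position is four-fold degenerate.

Codon 1 GAC (Asp): third position 2-fold.
Codon 2 GCC (Ala): third position 4-fold.
Codon 3 GCT (Ala): third position 4-fold.
Codon 4 TGC (Cys): third position 2-fold.
Codon 5 GGA (Gly): third position 4-fold.
Codon 6 AAC (Asn): third position 2-fold.
Four-fold degenerate third positions: 3.

3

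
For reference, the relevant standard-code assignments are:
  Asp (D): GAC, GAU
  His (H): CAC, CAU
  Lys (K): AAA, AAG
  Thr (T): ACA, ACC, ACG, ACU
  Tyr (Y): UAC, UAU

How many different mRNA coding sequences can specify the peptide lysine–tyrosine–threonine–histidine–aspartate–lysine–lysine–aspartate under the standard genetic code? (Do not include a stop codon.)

512

Lys: 2 codons.
Tyr: 2 codons.
Thr: 4 codons.
His: 2 codons.
Asp: 2 codons.
Lys: 2 codons.
Lys: 2 codons.
Asp: 2 codons.
2 × 2 × 4 × 2 × 2 × 2 × 2 × 2 = 512.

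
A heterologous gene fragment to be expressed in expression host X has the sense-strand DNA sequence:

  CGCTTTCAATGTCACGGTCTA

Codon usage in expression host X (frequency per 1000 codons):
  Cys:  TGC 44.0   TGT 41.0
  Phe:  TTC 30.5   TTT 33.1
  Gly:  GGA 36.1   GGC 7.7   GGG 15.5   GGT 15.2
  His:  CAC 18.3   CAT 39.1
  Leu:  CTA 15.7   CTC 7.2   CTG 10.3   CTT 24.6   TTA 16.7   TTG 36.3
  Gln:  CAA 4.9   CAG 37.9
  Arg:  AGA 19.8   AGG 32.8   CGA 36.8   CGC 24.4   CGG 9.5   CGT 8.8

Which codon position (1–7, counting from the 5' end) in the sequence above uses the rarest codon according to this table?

Codon 1 CGC (Arg): 24.4 per 1000.
Codon 2 TTT (Phe): 33.1 per 1000.
Codon 3 CAA (Gln): 4.9 per 1000.
Codon 4 TGT (Cys): 41.0 per 1000.
Codon 5 CAC (His): 18.3 per 1000.
Codon 6 GGT (Gly): 15.2 per 1000.
Codon 7 CTA (Leu): 15.7 per 1000.
Lowest frequency is 4.9 at codon 3.

3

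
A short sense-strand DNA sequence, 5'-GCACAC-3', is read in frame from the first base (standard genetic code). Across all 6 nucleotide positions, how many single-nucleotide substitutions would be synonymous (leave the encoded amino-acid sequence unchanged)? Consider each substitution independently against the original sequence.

Codon 1 (GCA, Ala): 3 synonymous substitutions.
Codon 2 (CAC, His): 1 synonymous substitution.
Total: 3 + 1 = 4.

4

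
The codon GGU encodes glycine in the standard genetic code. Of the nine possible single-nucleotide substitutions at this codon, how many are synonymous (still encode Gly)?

Position 1: none → 0 synonymous.
Position 2: none → 0 synonymous.
Position 3: GGC, GGA, GGG → 3 synonymous.
Total: 0 + 0 + 3 = 3.

3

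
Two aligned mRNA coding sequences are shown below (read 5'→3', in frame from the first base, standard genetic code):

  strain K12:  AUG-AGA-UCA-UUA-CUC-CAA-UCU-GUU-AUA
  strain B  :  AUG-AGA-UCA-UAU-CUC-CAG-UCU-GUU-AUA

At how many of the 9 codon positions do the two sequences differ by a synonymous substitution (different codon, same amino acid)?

Codon 1: AUG Met / AUG Met — identical.
Codon 2: AGA Arg / AGA Arg — identical.
Codon 3: UCA Ser / UCA Ser — identical.
Codon 4: UUA Leu / UAU Tyr — nonsynonymous.
Codon 5: CUC Leu / CUC Leu — identical.
Codon 6: CAA Gln / CAG Gln — synonymous.
Codon 7: UCU Ser / UCU Ser — identical.
Codon 8: GUU Val / GUU Val — identical.
Codon 9: AUA Ile / AUA Ile — identical.
Synonymous differences: 1.

1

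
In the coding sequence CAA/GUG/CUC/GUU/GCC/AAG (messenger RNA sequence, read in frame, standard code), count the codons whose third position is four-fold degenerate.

4

Codon 1 CAA (Gln): third position 2-fold.
Codon 2 GUG (Val): third position 4-fold.
Codon 3 CUC (Leu): third position 4-fold.
Codon 4 GUU (Val): third position 4-fold.
Codon 5 GCC (Ala): third position 4-fold.
Codon 6 AAG (Lys): third position 2-fold.
Four-fold degenerate third positions: 4.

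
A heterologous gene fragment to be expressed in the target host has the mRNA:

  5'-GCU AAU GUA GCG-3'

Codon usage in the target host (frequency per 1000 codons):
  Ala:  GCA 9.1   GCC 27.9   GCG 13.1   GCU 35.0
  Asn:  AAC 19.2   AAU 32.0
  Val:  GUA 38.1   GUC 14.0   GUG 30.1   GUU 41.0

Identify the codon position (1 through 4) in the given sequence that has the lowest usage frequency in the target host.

Codon 1 GCU (Ala): 35.0 per 1000.
Codon 2 AAU (Asn): 32.0 per 1000.
Codon 3 GUA (Val): 38.1 per 1000.
Codon 4 GCG (Ala): 13.1 per 1000.
Lowest frequency is 13.1 at codon 4.

4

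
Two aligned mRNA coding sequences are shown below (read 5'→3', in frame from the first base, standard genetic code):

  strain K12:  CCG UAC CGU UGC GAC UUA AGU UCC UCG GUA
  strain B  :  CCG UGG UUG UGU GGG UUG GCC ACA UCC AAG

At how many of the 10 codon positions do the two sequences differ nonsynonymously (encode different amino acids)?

6

Codon 1: CCG Pro / CCG Pro — identical.
Codon 2: UAC Tyr / UGG Trp — nonsynonymous.
Codon 3: CGU Arg / UUG Leu — nonsynonymous.
Codon 4: UGC Cys / UGU Cys — synonymous.
Codon 5: GAC Asp / GGG Gly — nonsynonymous.
Codon 6: UUA Leu / UUG Leu — synonymous.
Codon 7: AGU Ser / GCC Ala — nonsynonymous.
Codon 8: UCC Ser / ACA Thr — nonsynonymous.
Codon 9: UCG Ser / UCC Ser — synonymous.
Codon 10: GUA Val / AAG Lys — nonsynonymous.
Nonsynonymous differences: 6.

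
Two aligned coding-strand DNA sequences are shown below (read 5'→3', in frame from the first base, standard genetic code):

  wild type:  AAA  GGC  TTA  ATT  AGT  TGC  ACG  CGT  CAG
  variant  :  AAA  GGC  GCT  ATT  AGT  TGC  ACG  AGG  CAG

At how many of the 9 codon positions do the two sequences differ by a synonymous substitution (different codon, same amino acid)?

Codon 1: AAA Lys / AAA Lys — identical.
Codon 2: GGC Gly / GGC Gly — identical.
Codon 3: TTA Leu / GCT Ala — nonsynonymous.
Codon 4: ATT Ile / ATT Ile — identical.
Codon 5: AGT Ser / AGT Ser — identical.
Codon 6: TGC Cys / TGC Cys — identical.
Codon 7: ACG Thr / ACG Thr — identical.
Codon 8: CGT Arg / AGG Arg — synonymous.
Codon 9: CAG Gln / CAG Gln — identical.
Synonymous differences: 1.

1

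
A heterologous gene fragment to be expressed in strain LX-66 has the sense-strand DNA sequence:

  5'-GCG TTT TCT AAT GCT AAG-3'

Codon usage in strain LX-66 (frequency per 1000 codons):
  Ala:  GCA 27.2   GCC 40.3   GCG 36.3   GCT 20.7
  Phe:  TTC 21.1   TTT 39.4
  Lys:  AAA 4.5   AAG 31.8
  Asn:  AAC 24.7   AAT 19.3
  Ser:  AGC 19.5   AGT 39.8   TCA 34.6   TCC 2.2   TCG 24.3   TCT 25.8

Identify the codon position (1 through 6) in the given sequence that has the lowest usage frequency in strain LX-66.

4

Codon 1 GCG (Ala): 36.3 per 1000.
Codon 2 TTT (Phe): 39.4 per 1000.
Codon 3 TCT (Ser): 25.8 per 1000.
Codon 4 AAT (Asn): 19.3 per 1000.
Codon 5 GCT (Ala): 20.7 per 1000.
Codon 6 AAG (Lys): 31.8 per 1000.
Lowest frequency is 19.3 at codon 4.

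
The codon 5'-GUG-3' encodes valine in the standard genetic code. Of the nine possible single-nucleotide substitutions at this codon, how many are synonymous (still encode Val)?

3

Position 1: none → 0 synonymous.
Position 2: none → 0 synonymous.
Position 3: GUU, GUC, GUA → 3 synonymous.
Total: 0 + 0 + 3 = 3.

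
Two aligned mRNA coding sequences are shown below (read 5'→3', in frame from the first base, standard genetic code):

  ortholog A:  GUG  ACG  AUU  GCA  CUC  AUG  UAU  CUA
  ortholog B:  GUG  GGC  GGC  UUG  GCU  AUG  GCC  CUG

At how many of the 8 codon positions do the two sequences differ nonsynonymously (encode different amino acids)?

Codon 1: GUG Val / GUG Val — identical.
Codon 2: ACG Thr / GGC Gly — nonsynonymous.
Codon 3: AUU Ile / GGC Gly — nonsynonymous.
Codon 4: GCA Ala / UUG Leu — nonsynonymous.
Codon 5: CUC Leu / GCU Ala — nonsynonymous.
Codon 6: AUG Met / AUG Met — identical.
Codon 7: UAU Tyr / GCC Ala — nonsynonymous.
Codon 8: CUA Leu / CUG Leu — synonymous.
Nonsynonymous differences: 5.

5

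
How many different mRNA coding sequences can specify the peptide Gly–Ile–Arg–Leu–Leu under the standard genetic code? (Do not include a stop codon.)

2592

Gly: 4 codons.
Ile: 3 codons.
Arg: 6 codons.
Leu: 6 codons.
Leu: 6 codons.
4 × 3 × 6 × 6 × 6 = 2592.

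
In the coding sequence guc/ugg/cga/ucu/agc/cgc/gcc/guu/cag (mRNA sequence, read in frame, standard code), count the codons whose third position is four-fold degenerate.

Codon 1 GUC (Val): third position 4-fold.
Codon 2 UGG (Trp): third position 1-fold.
Codon 3 CGA (Arg): third position 4-fold.
Codon 4 UCU (Ser): third position 4-fold.
Codon 5 AGC (Ser): third position 2-fold.
Codon 6 CGC (Arg): third position 4-fold.
Codon 7 GCC (Ala): third position 4-fold.
Codon 8 GUU (Val): third position 4-fold.
Codon 9 CAG (Gln): third position 2-fold.
Four-fold degenerate third positions: 6.

6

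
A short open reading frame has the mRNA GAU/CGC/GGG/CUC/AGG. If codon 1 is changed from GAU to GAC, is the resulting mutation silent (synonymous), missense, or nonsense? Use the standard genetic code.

silent

Position 3 falls in codon 1: GAU → Asp.
After the substitution the codon is GAC → Asp.
Both encode Asp, so the change is synonymous.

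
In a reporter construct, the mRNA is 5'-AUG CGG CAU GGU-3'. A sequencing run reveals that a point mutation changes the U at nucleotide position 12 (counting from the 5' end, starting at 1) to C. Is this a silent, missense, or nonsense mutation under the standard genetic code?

Position 12 falls in codon 4: GGU → Gly.
After the substitution the codon is GGC → Gly.
Both encode Gly, so the change is synonymous.

silent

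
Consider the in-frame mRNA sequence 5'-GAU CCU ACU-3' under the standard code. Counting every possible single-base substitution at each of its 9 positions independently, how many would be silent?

Codon 1 (GAU, Asp): 1 synonymous substitution.
Codon 2 (CCU, Pro): 3 synonymous substitutions.
Codon 3 (ACU, Thr): 3 synonymous substitutions.
Total: 1 + 3 + 3 = 7.

7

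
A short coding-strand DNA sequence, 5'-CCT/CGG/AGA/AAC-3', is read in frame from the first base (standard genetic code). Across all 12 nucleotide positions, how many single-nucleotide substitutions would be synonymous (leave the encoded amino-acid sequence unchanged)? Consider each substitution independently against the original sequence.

10

Codon 1 (CCT, Pro): 3 synonymous substitutions.
Codon 2 (CGG, Arg): 4 synonymous substitutions.
Codon 3 (AGA, Arg): 2 synonymous substitutions.
Codon 4 (AAC, Asn): 1 synonymous substitution.
Total: 3 + 4 + 2 + 1 = 10.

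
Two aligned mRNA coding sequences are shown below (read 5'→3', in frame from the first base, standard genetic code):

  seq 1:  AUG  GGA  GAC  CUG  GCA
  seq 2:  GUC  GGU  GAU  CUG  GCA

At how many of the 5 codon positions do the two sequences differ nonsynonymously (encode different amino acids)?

Codon 1: AUG Met / GUC Val — nonsynonymous.
Codon 2: GGA Gly / GGU Gly — synonymous.
Codon 3: GAC Asp / GAU Asp — synonymous.
Codon 4: CUG Leu / CUG Leu — identical.
Codon 5: GCA Ala / GCA Ala — identical.
Nonsynonymous differences: 1.

1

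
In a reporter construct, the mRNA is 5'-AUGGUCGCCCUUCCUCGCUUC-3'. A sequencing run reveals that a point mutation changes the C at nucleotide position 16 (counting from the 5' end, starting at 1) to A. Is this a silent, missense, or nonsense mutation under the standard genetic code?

Position 16 falls in codon 6: CGC → Arg.
After the substitution the codon is AGC → Ser.
Arg ≠ Ser, so this is a missense mutation.

missense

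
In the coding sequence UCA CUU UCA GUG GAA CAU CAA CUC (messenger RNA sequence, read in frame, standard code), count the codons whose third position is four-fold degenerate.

5

Codon 1 UCA (Ser): third position 4-fold.
Codon 2 CUU (Leu): third position 4-fold.
Codon 3 UCA (Ser): third position 4-fold.
Codon 4 GUG (Val): third position 4-fold.
Codon 5 GAA (Glu): third position 2-fold.
Codon 6 CAU (His): third position 2-fold.
Codon 7 CAA (Gln): third position 2-fold.
Codon 8 CUC (Leu): third position 4-fold.
Four-fold degenerate third positions: 5.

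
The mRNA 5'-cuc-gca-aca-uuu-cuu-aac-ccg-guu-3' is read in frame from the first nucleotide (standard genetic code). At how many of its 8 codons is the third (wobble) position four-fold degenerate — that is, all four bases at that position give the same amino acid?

Codon 1 CUC (Leu): third position 4-fold.
Codon 2 GCA (Ala): third position 4-fold.
Codon 3 ACA (Thr): third position 4-fold.
Codon 4 UUU (Phe): third position 2-fold.
Codon 5 CUU (Leu): third position 4-fold.
Codon 6 AAC (Asn): third position 2-fold.
Codon 7 CCG (Pro): third position 4-fold.
Codon 8 GUU (Val): third position 4-fold.
Four-fold degenerate third positions: 6.

6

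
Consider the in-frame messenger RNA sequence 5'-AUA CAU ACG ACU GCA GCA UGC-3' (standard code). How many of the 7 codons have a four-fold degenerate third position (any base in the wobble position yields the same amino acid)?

Codon 1 AUA (Ile): third position 3-fold.
Codon 2 CAU (His): third position 2-fold.
Codon 3 ACG (Thr): third position 4-fold.
Codon 4 ACU (Thr): third position 4-fold.
Codon 5 GCA (Ala): third position 4-fold.
Codon 6 GCA (Ala): third position 4-fold.
Codon 7 UGC (Cys): third position 2-fold.
Four-fold degenerate third positions: 4.

4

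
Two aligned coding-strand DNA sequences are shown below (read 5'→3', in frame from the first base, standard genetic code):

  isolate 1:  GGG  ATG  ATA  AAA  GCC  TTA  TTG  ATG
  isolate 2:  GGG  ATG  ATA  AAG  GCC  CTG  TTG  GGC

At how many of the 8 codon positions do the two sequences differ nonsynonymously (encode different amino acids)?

1

Codon 1: GGG Gly / GGG Gly — identical.
Codon 2: ATG Met / ATG Met — identical.
Codon 3: ATA Ile / ATA Ile — identical.
Codon 4: AAA Lys / AAG Lys — synonymous.
Codon 5: GCC Ala / GCC Ala — identical.
Codon 6: TTA Leu / CTG Leu — synonymous.
Codon 7: TTG Leu / TTG Leu — identical.
Codon 8: ATG Met / GGC Gly — nonsynonymous.
Nonsynonymous differences: 1.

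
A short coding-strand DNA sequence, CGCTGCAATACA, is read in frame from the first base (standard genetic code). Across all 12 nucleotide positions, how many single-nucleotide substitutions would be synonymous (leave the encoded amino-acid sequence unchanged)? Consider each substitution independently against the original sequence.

Codon 1 (CGC, Arg): 3 synonymous substitutions.
Codon 2 (TGC, Cys): 1 synonymous substitution.
Codon 3 (AAT, Asn): 1 synonymous substitution.
Codon 4 (ACA, Thr): 3 synonymous substitutions.
Total: 3 + 1 + 1 + 3 = 8.

8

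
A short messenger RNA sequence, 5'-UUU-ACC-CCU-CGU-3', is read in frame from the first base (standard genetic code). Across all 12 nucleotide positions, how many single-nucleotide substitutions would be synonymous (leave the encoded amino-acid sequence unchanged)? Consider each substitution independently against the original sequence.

10

Codon 1 (UUU, Phe): 1 synonymous substitution.
Codon 2 (ACC, Thr): 3 synonymous substitutions.
Codon 3 (CCU, Pro): 3 synonymous substitutions.
Codon 4 (CGU, Arg): 3 synonymous substitutions.
Total: 1 + 3 + 3 + 3 = 10.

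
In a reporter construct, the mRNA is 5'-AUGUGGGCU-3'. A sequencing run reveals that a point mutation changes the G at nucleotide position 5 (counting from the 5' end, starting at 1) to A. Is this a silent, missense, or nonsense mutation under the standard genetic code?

nonsense

Position 5 falls in codon 2: UGG → Trp.
After the substitution the codon is UAG → Stop.
The new codon is a stop codon, so this is a nonsense mutation.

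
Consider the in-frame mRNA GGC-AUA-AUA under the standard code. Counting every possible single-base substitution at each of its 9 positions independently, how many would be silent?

7

Codon 1 (GGC, Gly): 3 synonymous substitutions.
Codon 2 (AUA, Ile): 2 synonymous substitutions.
Codon 3 (AUA, Ile): 2 synonymous substitutions.
Total: 3 + 2 + 2 = 7.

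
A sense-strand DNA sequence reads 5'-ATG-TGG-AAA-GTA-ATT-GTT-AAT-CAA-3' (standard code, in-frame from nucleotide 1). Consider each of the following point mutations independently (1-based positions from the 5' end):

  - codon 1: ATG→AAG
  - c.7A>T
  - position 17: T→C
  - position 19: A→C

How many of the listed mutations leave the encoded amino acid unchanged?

Codon 1: ATG (Met) → AAG (Lys) — missense.
Codon 3: AAA (Lys) → TAA (Stop) — nonsense.
Codon 6: GTT (Val) → GCT (Ala) — missense.
Codon 7: AAT (Asn) → CAT (His) — missense.
Synonymous: 0 of 4.

0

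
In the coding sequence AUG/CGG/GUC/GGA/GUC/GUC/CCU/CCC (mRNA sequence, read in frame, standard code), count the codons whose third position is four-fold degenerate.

Codon 1 AUG (Met): third position 1-fold.
Codon 2 CGG (Arg): third position 4-fold.
Codon 3 GUC (Val): third position 4-fold.
Codon 4 GGA (Gly): third position 4-fold.
Codon 5 GUC (Val): third position 4-fold.
Codon 6 GUC (Val): third position 4-fold.
Codon 7 CCU (Pro): third position 4-fold.
Codon 8 CCC (Pro): third position 4-fold.
Four-fold degenerate third positions: 7.

7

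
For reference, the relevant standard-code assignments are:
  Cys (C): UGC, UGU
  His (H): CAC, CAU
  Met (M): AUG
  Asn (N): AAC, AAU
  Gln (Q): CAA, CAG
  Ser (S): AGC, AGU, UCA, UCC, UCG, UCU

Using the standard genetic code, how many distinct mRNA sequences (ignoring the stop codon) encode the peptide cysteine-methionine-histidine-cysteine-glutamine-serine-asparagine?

Cys: 2 codons.
Met: 1 codon.
His: 2 codons.
Cys: 2 codons.
Gln: 2 codons.
Ser: 6 codons.
Asn: 2 codons.
2 × 1 × 2 × 2 × 2 × 6 × 2 = 192.

192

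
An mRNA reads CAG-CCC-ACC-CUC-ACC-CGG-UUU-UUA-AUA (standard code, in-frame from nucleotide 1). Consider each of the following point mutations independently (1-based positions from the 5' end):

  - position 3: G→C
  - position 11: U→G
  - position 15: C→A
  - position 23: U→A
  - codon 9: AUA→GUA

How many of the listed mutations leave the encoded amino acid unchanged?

1

Codon 1: CAG (Gln) → CAC (His) — missense.
Codon 4: CUC (Leu) → CGC (Arg) — missense.
Codon 5: ACC (Thr) → ACA (Thr) — synonymous.
Codon 8: UUA (Leu) → UAA (Stop) — nonsense.
Codon 9: AUA (Ile) → GUA (Val) — missense.
Synonymous: 1 of 5.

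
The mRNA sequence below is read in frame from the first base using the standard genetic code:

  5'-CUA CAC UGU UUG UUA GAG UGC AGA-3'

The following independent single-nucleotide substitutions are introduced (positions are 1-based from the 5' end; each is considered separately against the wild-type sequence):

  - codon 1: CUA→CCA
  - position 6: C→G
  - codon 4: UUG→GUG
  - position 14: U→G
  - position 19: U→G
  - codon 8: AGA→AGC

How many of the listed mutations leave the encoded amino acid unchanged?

0

Codon 1: CUA (Leu) → CCA (Pro) — missense.
Codon 2: CAC (His) → CAG (Gln) — missense.
Codon 4: UUG (Leu) → GUG (Val) — missense.
Codon 5: UUA (Leu) → UGA (Stop) — nonsense.
Codon 7: UGC (Cys) → GGC (Gly) — missense.
Codon 8: AGA (Arg) → AGC (Ser) — missense.
Synonymous: 0 of 6.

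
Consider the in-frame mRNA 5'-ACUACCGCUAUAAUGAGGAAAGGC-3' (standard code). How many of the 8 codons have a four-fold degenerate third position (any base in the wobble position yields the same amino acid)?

4

Codon 1 ACU (Thr): third position 4-fold.
Codon 2 ACC (Thr): third position 4-fold.
Codon 3 GCU (Ala): third position 4-fold.
Codon 4 AUA (Ile): third position 3-fold.
Codon 5 AUG (Met): third position 1-fold.
Codon 6 AGG (Arg): third position 2-fold.
Codon 7 AAA (Lys): third position 2-fold.
Codon 8 GGC (Gly): third position 4-fold.
Four-fold degenerate third positions: 4.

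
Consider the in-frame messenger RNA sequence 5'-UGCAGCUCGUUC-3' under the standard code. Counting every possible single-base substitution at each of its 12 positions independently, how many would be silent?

6

Codon 1 (UGC, Cys): 1 synonymous substitution.
Codon 2 (AGC, Ser): 1 synonymous substitution.
Codon 3 (UCG, Ser): 3 synonymous substitutions.
Codon 4 (UUC, Phe): 1 synonymous substitution.
Total: 1 + 1 + 3 + 1 = 6.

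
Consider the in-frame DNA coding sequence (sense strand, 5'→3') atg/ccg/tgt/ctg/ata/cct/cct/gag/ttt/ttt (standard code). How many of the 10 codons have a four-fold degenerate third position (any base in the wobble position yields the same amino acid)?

4

Codon 1 ATG (Met): third position 1-fold.
Codon 2 CCG (Pro): third position 4-fold.
Codon 3 TGT (Cys): third position 2-fold.
Codon 4 CTG (Leu): third position 4-fold.
Codon 5 ATA (Ile): third position 3-fold.
Codon 6 CCT (Pro): third position 4-fold.
Codon 7 CCT (Pro): third position 4-fold.
Codon 8 GAG (Glu): third position 2-fold.
Codon 9 TTT (Phe): third position 2-fold.
Codon 10 TTT (Phe): third position 2-fold.
Four-fold degenerate third positions: 4.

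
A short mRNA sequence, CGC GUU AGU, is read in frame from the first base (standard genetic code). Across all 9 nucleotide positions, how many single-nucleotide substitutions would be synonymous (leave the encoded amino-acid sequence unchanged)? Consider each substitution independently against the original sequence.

7

Codon 1 (CGC, Arg): 3 synonymous substitutions.
Codon 2 (GUU, Val): 3 synonymous substitutions.
Codon 3 (AGU, Ser): 1 synonymous substitution.
Total: 3 + 3 + 1 = 7.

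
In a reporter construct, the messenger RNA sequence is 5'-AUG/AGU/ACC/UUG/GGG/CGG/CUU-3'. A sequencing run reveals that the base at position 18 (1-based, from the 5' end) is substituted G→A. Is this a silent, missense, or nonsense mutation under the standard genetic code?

silent

Position 18 falls in codon 6: CGG → Arg.
After the substitution the codon is CGA → Arg.
Both encode Arg, so the change is synonymous.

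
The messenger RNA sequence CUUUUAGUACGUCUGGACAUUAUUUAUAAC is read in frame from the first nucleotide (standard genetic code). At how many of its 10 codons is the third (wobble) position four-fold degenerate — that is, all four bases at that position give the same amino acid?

Codon 1 CUU (Leu): third position 4-fold.
Codon 2 UUA (Leu): third position 2-fold.
Codon 3 GUA (Val): third position 4-fold.
Codon 4 CGU (Arg): third position 4-fold.
Codon 5 CUG (Leu): third position 4-fold.
Codon 6 GAC (Asp): third position 2-fold.
Codon 7 AUU (Ile): third position 3-fold.
Codon 8 AUU (Ile): third position 3-fold.
Codon 9 UAU (Tyr): third position 2-fold.
Codon 10 AAC (Asn): third position 2-fold.
Four-fold degenerate third positions: 4.

4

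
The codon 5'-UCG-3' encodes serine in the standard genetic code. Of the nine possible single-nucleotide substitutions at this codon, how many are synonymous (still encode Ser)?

Position 1: none → 0 synonymous.
Position 2: none → 0 synonymous.
Position 3: UCU, UCC, UCA → 3 synonymous.
Total: 0 + 0 + 3 = 3.

3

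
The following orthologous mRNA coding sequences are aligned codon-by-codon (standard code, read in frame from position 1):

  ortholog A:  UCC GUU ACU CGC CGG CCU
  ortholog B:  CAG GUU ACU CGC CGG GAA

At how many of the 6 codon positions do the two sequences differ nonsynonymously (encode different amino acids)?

2

Codon 1: UCC Ser / CAG Gln — nonsynonymous.
Codon 2: GUU Val / GUU Val — identical.
Codon 3: ACU Thr / ACU Thr — identical.
Codon 4: CGC Arg / CGC Arg — identical.
Codon 5: CGG Arg / CGG Arg — identical.
Codon 6: CCU Pro / GAA Glu — nonsynonymous.
Nonsynonymous differences: 2.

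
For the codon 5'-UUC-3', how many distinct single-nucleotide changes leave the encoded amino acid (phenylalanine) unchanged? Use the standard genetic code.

Position 1: none → 0 synonymous.
Position 2: none → 0 synonymous.
Position 3: UUU → 1 synonymous.
Total: 0 + 0 + 1 = 1.

1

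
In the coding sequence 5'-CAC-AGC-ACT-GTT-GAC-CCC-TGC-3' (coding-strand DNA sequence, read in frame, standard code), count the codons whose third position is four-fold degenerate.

3

Codon 1 CAC (His): third position 2-fold.
Codon 2 AGC (Ser): third position 2-fold.
Codon 3 ACT (Thr): third position 4-fold.
Codon 4 GTT (Val): third position 4-fold.
Codon 5 GAC (Asp): third position 2-fold.
Codon 6 CCC (Pro): third position 4-fold.
Codon 7 TGC (Cys): third position 2-fold.
Four-fold degenerate third positions: 3.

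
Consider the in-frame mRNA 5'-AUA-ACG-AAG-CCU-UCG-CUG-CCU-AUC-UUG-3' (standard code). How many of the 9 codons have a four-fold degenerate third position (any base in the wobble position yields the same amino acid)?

5

Codon 1 AUA (Ile): third position 3-fold.
Codon 2 ACG (Thr): third position 4-fold.
Codon 3 AAG (Lys): third position 2-fold.
Codon 4 CCU (Pro): third position 4-fold.
Codon 5 UCG (Ser): third position 4-fold.
Codon 6 CUG (Leu): third position 4-fold.
Codon 7 CCU (Pro): third position 4-fold.
Codon 8 AUC (Ile): third position 3-fold.
Codon 9 UUG (Leu): third position 2-fold.
Four-fold degenerate third positions: 5.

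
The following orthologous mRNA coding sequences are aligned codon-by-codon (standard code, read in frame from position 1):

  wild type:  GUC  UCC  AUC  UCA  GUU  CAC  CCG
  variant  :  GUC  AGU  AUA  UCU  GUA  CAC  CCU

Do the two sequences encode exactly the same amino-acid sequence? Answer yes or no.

yes

Codon 1: GUC Val / GUC Val — identical.
Codon 2: UCC Ser / AGU Ser — synonymous.
Codon 3: AUC Ile / AUA Ile — synonymous.
Codon 4: UCA Ser / UCU Ser — synonymous.
Codon 5: GUU Val / GUA Val — synonymous.
Codon 6: CAC His / CAC His — identical.
Codon 7: CCG Pro / CCU Pro — synonymous.
Nonsynonymous differences: 0 → same protein.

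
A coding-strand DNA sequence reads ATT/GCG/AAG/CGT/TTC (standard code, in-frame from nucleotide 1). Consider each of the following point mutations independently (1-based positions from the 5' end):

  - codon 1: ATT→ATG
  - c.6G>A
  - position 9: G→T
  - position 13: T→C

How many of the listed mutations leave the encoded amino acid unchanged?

Codon 1: ATT (Ile) → ATG (Met) — missense.
Codon 2: GCG (Ala) → GCA (Ala) — synonymous.
Codon 3: AAG (Lys) → AAT (Asn) — missense.
Codon 5: TTC (Phe) → CTC (Leu) — missense.
Synonymous: 1 of 4.

1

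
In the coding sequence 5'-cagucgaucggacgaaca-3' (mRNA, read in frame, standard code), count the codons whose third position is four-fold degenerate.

4

Codon 1 CAG (Gln): third position 2-fold.
Codon 2 UCG (Ser): third position 4-fold.
Codon 3 AUC (Ile): third position 3-fold.
Codon 4 GGA (Gly): third position 4-fold.
Codon 5 CGA (Arg): third position 4-fold.
Codon 6 ACA (Thr): third position 4-fold.
Four-fold degenerate third positions: 4.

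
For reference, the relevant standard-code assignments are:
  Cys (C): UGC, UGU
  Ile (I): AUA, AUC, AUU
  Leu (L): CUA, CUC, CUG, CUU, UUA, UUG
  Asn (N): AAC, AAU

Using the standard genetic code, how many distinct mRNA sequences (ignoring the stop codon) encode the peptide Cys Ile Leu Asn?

Cys: 2 codons.
Ile: 3 codons.
Leu: 6 codons.
Asn: 2 codons.
2 × 3 × 6 × 2 = 72.

72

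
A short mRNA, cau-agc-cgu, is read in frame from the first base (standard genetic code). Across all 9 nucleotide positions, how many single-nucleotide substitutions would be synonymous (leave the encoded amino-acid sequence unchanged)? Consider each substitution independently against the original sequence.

5

Codon 1 (CAU, His): 1 synonymous substitution.
Codon 2 (AGC, Ser): 1 synonymous substitution.
Codon 3 (CGU, Arg): 3 synonymous substitutions.
Total: 1 + 1 + 3 = 5.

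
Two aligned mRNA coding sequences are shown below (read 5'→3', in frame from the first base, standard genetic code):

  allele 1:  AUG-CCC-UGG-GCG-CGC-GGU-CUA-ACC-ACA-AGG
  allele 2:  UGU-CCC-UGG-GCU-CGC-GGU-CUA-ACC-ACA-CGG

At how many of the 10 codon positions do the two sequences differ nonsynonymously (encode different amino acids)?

1

Codon 1: AUG Met / UGU Cys — nonsynonymous.
Codon 2: CCC Pro / CCC Pro — identical.
Codon 3: UGG Trp / UGG Trp — identical.
Codon 4: GCG Ala / GCU Ala — synonymous.
Codon 5: CGC Arg / CGC Arg — identical.
Codon 6: GGU Gly / GGU Gly — identical.
Codon 7: CUA Leu / CUA Leu — identical.
Codon 8: ACC Thr / ACC Thr — identical.
Codon 9: ACA Thr / ACA Thr — identical.
Codon 10: AGG Arg / CGG Arg — synonymous.
Nonsynonymous differences: 1.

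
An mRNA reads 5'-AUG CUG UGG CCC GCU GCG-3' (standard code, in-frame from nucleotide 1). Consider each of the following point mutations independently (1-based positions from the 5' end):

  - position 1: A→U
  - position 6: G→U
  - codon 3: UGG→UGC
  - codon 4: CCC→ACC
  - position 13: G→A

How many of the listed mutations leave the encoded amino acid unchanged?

Codon 1: AUG (Met) → UUG (Leu) — missense.
Codon 2: CUG (Leu) → CUU (Leu) — synonymous.
Codon 3: UGG (Trp) → UGC (Cys) — missense.
Codon 4: CCC (Pro) → ACC (Thr) — missense.
Codon 5: GCU (Ala) → ACU (Thr) — missense.
Synonymous: 1 of 5.

1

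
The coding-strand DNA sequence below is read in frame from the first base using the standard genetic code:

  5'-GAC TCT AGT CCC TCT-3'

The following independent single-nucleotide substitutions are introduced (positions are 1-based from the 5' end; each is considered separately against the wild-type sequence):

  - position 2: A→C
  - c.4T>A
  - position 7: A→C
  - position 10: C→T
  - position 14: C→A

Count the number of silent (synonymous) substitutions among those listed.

Codon 1: GAC (Asp) → GCC (Ala) — missense.
Codon 2: TCT (Ser) → ACT (Thr) — missense.
Codon 3: AGT (Ser) → CGT (Arg) — missense.
Codon 4: CCC (Pro) → TCC (Ser) — missense.
Codon 5: TCT (Ser) → TAT (Tyr) — missense.
Synonymous: 0 of 5.

0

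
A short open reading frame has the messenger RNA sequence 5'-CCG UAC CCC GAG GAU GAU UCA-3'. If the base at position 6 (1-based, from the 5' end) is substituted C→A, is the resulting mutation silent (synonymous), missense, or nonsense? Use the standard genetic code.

Position 6 falls in codon 2: UAC → Tyr.
After the substitution the codon is UAA → Stop.
The new codon is a stop codon, so this is a nonsense mutation.

nonsense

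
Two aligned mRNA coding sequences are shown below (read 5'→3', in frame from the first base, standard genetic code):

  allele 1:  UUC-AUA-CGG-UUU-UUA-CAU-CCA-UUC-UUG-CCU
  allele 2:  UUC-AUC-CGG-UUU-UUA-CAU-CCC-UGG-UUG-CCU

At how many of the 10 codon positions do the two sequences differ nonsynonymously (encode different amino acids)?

Codon 1: UUC Phe / UUC Phe — identical.
Codon 2: AUA Ile / AUC Ile — synonymous.
Codon 3: CGG Arg / CGG Arg — identical.
Codon 4: UUU Phe / UUU Phe — identical.
Codon 5: UUA Leu / UUA Leu — identical.
Codon 6: CAU His / CAU His — identical.
Codon 7: CCA Pro / CCC Pro — synonymous.
Codon 8: UUC Phe / UGG Trp — nonsynonymous.
Codon 9: UUG Leu / UUG Leu — identical.
Codon 10: CCU Pro / CCU Pro — identical.
Nonsynonymous differences: 1.

1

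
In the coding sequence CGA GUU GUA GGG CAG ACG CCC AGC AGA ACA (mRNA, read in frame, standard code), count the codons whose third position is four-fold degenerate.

7

Codon 1 CGA (Arg): third position 4-fold.
Codon 2 GUU (Val): third position 4-fold.
Codon 3 GUA (Val): third position 4-fold.
Codon 4 GGG (Gly): third position 4-fold.
Codon 5 CAG (Gln): third position 2-fold.
Codon 6 ACG (Thr): third position 4-fold.
Codon 7 CCC (Pro): third position 4-fold.
Codon 8 AGC (Ser): third position 2-fold.
Codon 9 AGA (Arg): third position 2-fold.
Codon 10 ACA (Thr): third position 4-fold.
Four-fold degenerate third positions: 7.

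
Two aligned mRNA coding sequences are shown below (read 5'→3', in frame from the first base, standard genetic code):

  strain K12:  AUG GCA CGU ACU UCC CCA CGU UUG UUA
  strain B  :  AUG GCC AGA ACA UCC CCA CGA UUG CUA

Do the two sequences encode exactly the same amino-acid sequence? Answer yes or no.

yes

Codon 1: AUG Met / AUG Met — identical.
Codon 2: GCA Ala / GCC Ala — synonymous.
Codon 3: CGU Arg / AGA Arg — synonymous.
Codon 4: ACU Thr / ACA Thr — synonymous.
Codon 5: UCC Ser / UCC Ser — identical.
Codon 6: CCA Pro / CCA Pro — identical.
Codon 7: CGU Arg / CGA Arg — synonymous.
Codon 8: UUG Leu / UUG Leu — identical.
Codon 9: UUA Leu / CUA Leu — synonymous.
Nonsynonymous differences: 0 → same protein.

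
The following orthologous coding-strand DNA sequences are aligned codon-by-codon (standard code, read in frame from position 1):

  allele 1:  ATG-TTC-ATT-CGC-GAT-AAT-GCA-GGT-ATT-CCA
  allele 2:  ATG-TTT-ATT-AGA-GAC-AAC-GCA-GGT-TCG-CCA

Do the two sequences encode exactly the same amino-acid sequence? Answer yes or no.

Codon 1: ATG Met / ATG Met — identical.
Codon 2: TTC Phe / TTT Phe — synonymous.
Codon 3: ATT Ile / ATT Ile — identical.
Codon 4: CGC Arg / AGA Arg — synonymous.
Codon 5: GAT Asp / GAC Asp — synonymous.
Codon 6: AAT Asn / AAC Asn — synonymous.
Codon 7: GCA Ala / GCA Ala — identical.
Codon 8: GGT Gly / GGT Gly — identical.
Codon 9: ATT Ile / TCG Ser — nonsynonymous.
Codon 10: CCA Pro / CCA Pro — identical.
Nonsynonymous differences: 1 → different protein.

no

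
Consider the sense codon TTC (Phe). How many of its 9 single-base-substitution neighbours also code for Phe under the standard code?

Position 1: none → 0 synonymous.
Position 2: none → 0 synonymous.
Position 3: TTT → 1 synonymous.
Total: 0 + 0 + 1 = 1.

1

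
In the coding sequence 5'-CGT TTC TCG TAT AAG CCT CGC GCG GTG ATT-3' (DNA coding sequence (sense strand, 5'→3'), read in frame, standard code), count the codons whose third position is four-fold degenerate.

6

Codon 1 CGT (Arg): third position 4-fold.
Codon 2 TTC (Phe): third position 2-fold.
Codon 3 TCG (Ser): third position 4-fold.
Codon 4 TAT (Tyr): third position 2-fold.
Codon 5 AAG (Lys): third position 2-fold.
Codon 6 CCT (Pro): third position 4-fold.
Codon 7 CGC (Arg): third position 4-fold.
Codon 8 GCG (Ala): third position 4-fold.
Codon 9 GTG (Val): third position 4-fold.
Codon 10 ATT (Ile): third position 3-fold.
Four-fold degenerate third positions: 6.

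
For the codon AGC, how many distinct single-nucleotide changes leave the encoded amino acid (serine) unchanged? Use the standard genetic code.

Position 1: none → 0 synonymous.
Position 2: none → 0 synonymous.
Position 3: AGT → 1 synonymous.
Total: 0 + 0 + 1 = 1.

1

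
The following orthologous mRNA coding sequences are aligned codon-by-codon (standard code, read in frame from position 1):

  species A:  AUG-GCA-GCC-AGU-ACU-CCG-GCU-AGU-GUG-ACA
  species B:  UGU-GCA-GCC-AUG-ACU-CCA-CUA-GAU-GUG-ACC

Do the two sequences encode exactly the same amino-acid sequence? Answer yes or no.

Codon 1: AUG Met / UGU Cys — nonsynonymous.
Codon 2: GCA Ala / GCA Ala — identical.
Codon 3: GCC Ala / GCC Ala — identical.
Codon 4: AGU Ser / AUG Met — nonsynonymous.
Codon 5: ACU Thr / ACU Thr — identical.
Codon 6: CCG Pro / CCA Pro — synonymous.
Codon 7: GCU Ala / CUA Leu — nonsynonymous.
Codon 8: AGU Ser / GAU Asp — nonsynonymous.
Codon 9: GUG Val / GUG Val — identical.
Codon 10: ACA Thr / ACC Thr — synonymous.
Nonsynonymous differences: 4 → different protein.

no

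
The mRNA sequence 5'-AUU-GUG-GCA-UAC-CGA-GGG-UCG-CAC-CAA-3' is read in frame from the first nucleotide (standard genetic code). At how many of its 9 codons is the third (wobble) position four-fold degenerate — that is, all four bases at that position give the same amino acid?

Codon 1 AUU (Ile): third position 3-fold.
Codon 2 GUG (Val): third position 4-fold.
Codon 3 GCA (Ala): third position 4-fold.
Codon 4 UAC (Tyr): third position 2-fold.
Codon 5 CGA (Arg): third position 4-fold.
Codon 6 GGG (Gly): third position 4-fold.
Codon 7 UCG (Ser): third position 4-fold.
Codon 8 CAC (His): third position 2-fold.
Codon 9 CAA (Gln): third position 2-fold.
Four-fold degenerate third positions: 5.

5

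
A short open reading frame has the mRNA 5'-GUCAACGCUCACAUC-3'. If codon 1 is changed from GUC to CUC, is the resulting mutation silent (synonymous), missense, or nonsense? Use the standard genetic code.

missense

Position 1 falls in codon 1: GUC → Val.
After the substitution the codon is CUC → Leu.
Val ≠ Leu, so this is a missense mutation.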